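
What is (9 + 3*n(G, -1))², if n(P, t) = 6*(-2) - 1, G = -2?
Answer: 900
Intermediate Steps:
n(P, t) = -13 (n(P, t) = -12 - 1 = -13)
(9 + 3*n(G, -1))² = (9 + 3*(-13))² = (9 - 39)² = (-30)² = 900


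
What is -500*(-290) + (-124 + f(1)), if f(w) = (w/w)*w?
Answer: 144877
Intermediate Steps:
f(w) = w (f(w) = 1*w = w)
-500*(-290) + (-124 + f(1)) = -500*(-290) + (-124 + 1) = 145000 - 123 = 144877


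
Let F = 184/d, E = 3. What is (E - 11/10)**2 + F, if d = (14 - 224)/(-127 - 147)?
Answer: 511741/2100 ≈ 243.69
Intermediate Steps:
d = 105/137 (d = -210/(-274) = -210*(-1/274) = 105/137 ≈ 0.76642)
F = 25208/105 (F = 184/(105/137) = 184*(137/105) = 25208/105 ≈ 240.08)
(E - 11/10)**2 + F = (3 - 11/10)**2 + 25208/105 = (19/10)**2 + 25208/105 = 361/100 + 25208/105 = 511741/2100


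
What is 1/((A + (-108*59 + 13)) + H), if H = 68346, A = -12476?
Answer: 1/49511 ≈ 2.0198e-5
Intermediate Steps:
1/((A + (-108*59 + 13)) + H) = 1/((-12476 + (-108*59 + 13)) + 68346) = 1/((-12476 + (-6372 + 13)) + 68346) = 1/((-12476 - 6359) + 68346) = 1/(-18835 + 68346) = 1/49511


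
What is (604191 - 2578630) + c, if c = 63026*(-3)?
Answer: -2163517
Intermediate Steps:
c = -189078
(604191 - 2578630) + c = (604191 - 2578630) - 189078 = -1974439 - 189078 = -2163517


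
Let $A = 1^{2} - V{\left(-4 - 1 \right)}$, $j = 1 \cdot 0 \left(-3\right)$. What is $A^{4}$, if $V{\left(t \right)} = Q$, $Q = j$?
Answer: $1$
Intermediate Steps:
$j = 0$ ($j = 0 \left(-3\right) = 0$)
$Q = 0$
$V{\left(t \right)} = 0$
$A = 1$ ($A = 1^{2} - 0 = 1 + 0 = 1$)
$A^{4} = 1^{4} = 1$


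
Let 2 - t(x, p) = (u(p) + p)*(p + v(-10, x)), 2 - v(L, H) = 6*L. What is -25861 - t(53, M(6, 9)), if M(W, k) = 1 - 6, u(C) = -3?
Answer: -26319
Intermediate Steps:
v(L, H) = 2 - 6*L
M(W, k) = -5
t(x, p) = 2 - (-3 + p)*(62 + p) (t(x, p) = 2 - (-3 + p)*(p + (2 - 6*(-10))) = 2 - (-3 + p)*(p + (2 + 60)) = 2 - (-3 + p)*(p + 62) = 2 - (-3 + p)*(62 + p))
-25861 - t(53, M(6, 9)) = -25861 - (188 - 1*(-5)² - 59*(-5)) = -25861 - (188 - 1*25 + 295) = -25861 - (188 - 25 + 295) = -25861 - 1*458 = -25861 - 458 = -26319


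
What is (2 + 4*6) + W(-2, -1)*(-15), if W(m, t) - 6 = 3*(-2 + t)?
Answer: 71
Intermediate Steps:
W(m, t) = 3*t (W(m, t) = 6 + 3*(-2 + t) = 6 + (-6 + 3*t) = 3*t)
(2 + 4*6) + W(-2, -1)*(-15) = (2 + 4*6) + (3*(-1))*(-15) = (2 + 24) - 3*(-15) = 26 + 45 = 71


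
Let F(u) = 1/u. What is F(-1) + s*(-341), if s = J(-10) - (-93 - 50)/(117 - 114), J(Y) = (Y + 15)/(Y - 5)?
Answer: -48425/3 ≈ -16142.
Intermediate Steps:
J(Y) = (15 + Y)/(-5 + Y)
F(u) = 1/u
s = 142/3 (s = (15 - 10)/(-5 - 10) - (-93 - 50)/(117 - 114) = 5/(-15) - (-143)/3 = -1/15*5 - (-143)/3 = -⅓ - 1*(-143/3) = -⅓ + 143/3 = 142/3 ≈ 47.333)
F(-1) + s*(-341) = 1/(-1) + (142/3)*(-341) = -1 - 48422/3 = -48425/3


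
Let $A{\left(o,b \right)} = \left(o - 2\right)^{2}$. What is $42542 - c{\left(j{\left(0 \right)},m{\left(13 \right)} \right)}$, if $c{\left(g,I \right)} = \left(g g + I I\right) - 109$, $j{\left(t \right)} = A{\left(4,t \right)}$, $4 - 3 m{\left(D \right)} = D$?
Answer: $42626$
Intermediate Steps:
$A{\left(o,b \right)} = \left(-2 + o\right)^{2}$
$m{\left(D \right)} = \frac{4}{3} - \frac{D}{3}$
$j{\left(t \right)} = 4$ ($j{\left(t \right)} = \left(-2 + 4\right)^{2} = 2^{2} = 4$)
$c{\left(g,I \right)} = -109 + I^{2} + g^{2}$ ($c{\left(g,I \right)} = \left(g^{2} + I^{2}\right) - 109 = \left(I^{2} + g^{2}\right) - 109 = -109 + I^{2} + g^{2}$)
$42542 - c{\left(j{\left(0 \right)},m{\left(13 \right)} \right)} = 42542 - \left(-109 + \left(\frac{4}{3} - \frac{13}{3}\right)^{2} + 4^{2}\right) = 42542 - \left(-109 + \left(\frac{4}{3} - \frac{13}{3}\right)^{2} + 16\right) = 42542 - \left(-109 + \left(-3\right)^{2} + 16\right) = 42542 - \left(-109 + 9 + 16\right) = 42542 - -84 = 42542 + 84 = 42626$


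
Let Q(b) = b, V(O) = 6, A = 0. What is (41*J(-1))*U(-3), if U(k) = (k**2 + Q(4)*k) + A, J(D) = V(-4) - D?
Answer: -861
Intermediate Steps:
J(D) = 6 - D
U(k) = k**2 + 4*k (U(k) = (k**2 + 4*k) + 0 = k**2 + 4*k)
(41*J(-1))*U(-3) = (41*(6 - 1*(-1)))*(-3*(4 - 3)) = (41*(6 + 1))*(-3*1) = (41*7)*(-3) = 287*(-3) = -861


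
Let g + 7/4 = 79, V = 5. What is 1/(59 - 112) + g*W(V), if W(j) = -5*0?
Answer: -1/53 ≈ -0.018868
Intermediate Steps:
g = 309/4 (g = -7/4 + 79 = 309/4 ≈ 77.250)
W(j) = 0
1/(59 - 112) + g*W(V) = 1/(59 - 112) + (309/4)*0 = 1/(-53) + 0 = -1/53 + 0 = -1/53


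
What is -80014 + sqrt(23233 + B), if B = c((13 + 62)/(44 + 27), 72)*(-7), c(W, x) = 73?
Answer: -80014 + sqrt(22722) ≈ -79863.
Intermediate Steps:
B = -511 (B = 73*(-7) = -511)
-80014 + sqrt(23233 + B) = -80014 + sqrt(23233 - 511) = -80014 + sqrt(22722)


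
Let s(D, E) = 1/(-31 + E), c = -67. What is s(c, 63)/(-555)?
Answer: -1/17760 ≈ -5.6306e-5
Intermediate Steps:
s(c, 63)/(-555) = 1/((-31 + 63)*(-555)) = -1/555/32 = (1/32)*(-1/555) = -1/17760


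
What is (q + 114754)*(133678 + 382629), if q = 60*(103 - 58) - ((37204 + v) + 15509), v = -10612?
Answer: 38905281371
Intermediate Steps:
q = -39401 (q = 60*(103 - 58) - ((37204 - 10612) + 15509) = 60*45 - (26592 + 15509) = 2700 - 1*42101 = 2700 - 42101 = -39401)
(q + 114754)*(133678 + 382629) = (-39401 + 114754)*(133678 + 382629) = 75353*516307 = 38905281371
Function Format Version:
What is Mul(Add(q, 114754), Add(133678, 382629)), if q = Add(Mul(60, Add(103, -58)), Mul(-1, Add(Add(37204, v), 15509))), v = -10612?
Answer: 38905281371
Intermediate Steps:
q = -39401 (q = Add(Mul(60, Add(103, -58)), Mul(-1, Add(Add(37204, -10612), 15509))) = Add(Mul(60, 45), Mul(-1, Add(26592, 15509))) = Add(2700, Mul(-1, 42101)) = Add(2700, -42101) = -39401)
Mul(Add(q, 114754), Add(133678, 382629)) = Mul(Add(-39401, 114754), Add(133678, 382629)) = Mul(75353, 516307) = 38905281371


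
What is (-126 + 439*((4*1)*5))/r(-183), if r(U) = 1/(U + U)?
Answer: -3167364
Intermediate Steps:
r(U) = 1/(2*U)
(-126 + 439*((4*1)*5))/r(-183) = (-126 + 439*((4*1)*5))/(((½)/(-183))) = (-126 + 439*(4*5))/(((½)*(-1/183))) = (-126 + 439*20)/(-1/366) = (-126 + 8780)*(-366) = 8654*(-366) = -3167364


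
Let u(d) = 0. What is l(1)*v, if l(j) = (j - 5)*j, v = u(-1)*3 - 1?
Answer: 4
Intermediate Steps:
v = -1 (v = 0*3 - 1 = 0 - 1 = -1)
l(j) = j*(-5 + j) (l(j) = (-5 + j)*j = j*(-5 + j))
l(1)*v = (1*(-5 + 1))*(-1) = (1*(-4))*(-1) = -4*(-1) = 4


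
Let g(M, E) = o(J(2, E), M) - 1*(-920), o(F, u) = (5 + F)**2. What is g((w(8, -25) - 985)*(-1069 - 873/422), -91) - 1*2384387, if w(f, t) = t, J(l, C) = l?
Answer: -2383418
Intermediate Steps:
g(M, E) = 969 (g(M, E) = (5 + 2)**2 - 1*(-920) = 7**2 + 920 = 49 + 920 = 969)
g((w(8, -25) - 985)*(-1069 - 873/422), -91) - 1*2384387 = 969 - 1*2384387 = 969 - 2384387 = -2383418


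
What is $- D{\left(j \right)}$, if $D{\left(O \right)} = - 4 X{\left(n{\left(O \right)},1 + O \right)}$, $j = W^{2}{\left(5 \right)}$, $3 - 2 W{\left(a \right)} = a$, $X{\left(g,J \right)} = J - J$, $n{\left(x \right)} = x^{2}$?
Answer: $0$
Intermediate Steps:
$X{\left(g,J \right)} = 0$
$W{\left(a \right)} = \frac{3}{2} - \frac{a}{2}$
$j = 1$ ($j = \left(\frac{3}{2} - \frac{5}{2}\right)^{2} = \left(-1\right)^{2} = 1$)
$D{\left(O \right)} = 0$ ($D{\left(O \right)} = \left(-4\right) 0 = 0$)
$- D{\left(j \right)} = \left(-1\right) 0 = 0$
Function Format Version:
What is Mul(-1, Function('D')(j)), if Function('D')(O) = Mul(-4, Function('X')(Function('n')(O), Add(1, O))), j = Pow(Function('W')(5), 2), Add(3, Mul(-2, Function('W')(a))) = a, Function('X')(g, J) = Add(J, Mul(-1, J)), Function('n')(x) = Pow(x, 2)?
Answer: 0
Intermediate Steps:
Function('X')(g, J) = 0
Function('W')(a) = Add(Rational(3, 2), Mul(Rational(-1, 2), a))
j = 1 (j = Pow(Add(Rational(3, 2), Mul(Rational(-1, 2), 5)), 2) = Pow(Add(Rational(3, 2), Rational(-5, 2)), 2) = Pow(-1, 2) = 1)
Function('D')(O) = 0 (Function('D')(O) = Mul(-4, 0) = 0)
Mul(-1, Function('D')(j)) = Mul(-1, 0) = 0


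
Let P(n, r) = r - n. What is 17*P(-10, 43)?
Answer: 901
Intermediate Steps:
17*P(-10, 43) = 17*(43 - 1*(-10)) = 17*(43 + 10) = 17*53 = 901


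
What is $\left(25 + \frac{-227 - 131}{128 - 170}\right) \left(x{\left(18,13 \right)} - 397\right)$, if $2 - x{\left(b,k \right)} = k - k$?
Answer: $- \frac{278080}{21} \approx -13242.0$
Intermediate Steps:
$x{\left(b,k \right)} = 2$ ($x{\left(b,k \right)} = 2 - \left(k - k\right) = 2 - 0 = 2 + 0 = 2$)
$\left(25 + \frac{-227 - 131}{128 - 170}\right) \left(x{\left(18,13 \right)} - 397\right) = \left(25 + \frac{-227 - 131}{128 - 170}\right) \left(2 - 397\right) = \left(25 - \frac{358}{-42}\right) \left(-395\right) = \left(25 - - \frac{179}{21}\right) \left(-395\right) = \left(25 + \frac{179}{21}\right) \left(-395\right) = \frac{704}{21} \left(-395\right) = - \frac{278080}{21}$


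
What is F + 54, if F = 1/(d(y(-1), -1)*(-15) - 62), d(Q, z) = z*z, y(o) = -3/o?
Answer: 4157/77 ≈ 53.987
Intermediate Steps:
d(Q, z) = z**2
F = -1/77 (F = 1/((-1)**2*(-15) - 62) = 1/(1*(-15) - 62) = 1/(-15 - 62) = 1/(-77) = -1/77 ≈ -0.012987)
F + 54 = -1/77 + 54 = 4157/77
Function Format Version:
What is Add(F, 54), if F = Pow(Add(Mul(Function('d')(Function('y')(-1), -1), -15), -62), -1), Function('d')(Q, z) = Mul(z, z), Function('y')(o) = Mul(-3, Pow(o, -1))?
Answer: Rational(4157, 77) ≈ 53.987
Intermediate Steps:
Function('d')(Q, z) = Pow(z, 2)
F = Rational(-1, 77) (F = Pow(Add(Mul(Pow(-1, 2), -15), -62), -1) = Pow(Add(Mul(1, -15), -62), -1) = Pow(Add(-15, -62), -1) = Pow(-77, -1) = Rational(-1, 77) ≈ -0.012987)
Add(F, 54) = Add(Rational(-1, 77), 54) = Rational(4157, 77)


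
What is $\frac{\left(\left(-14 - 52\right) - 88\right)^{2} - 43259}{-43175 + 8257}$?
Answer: $\frac{19543}{34918} \approx 0.55968$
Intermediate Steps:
$\frac{\left(\left(-14 - 52\right) - 88\right)^{2} - 43259}{-43175 + 8257} = \frac{\left(\left(-14 - 52\right) - 88\right)^{2} - 43259}{-34918} = \left(\left(-66 - 88\right)^{2} - 43259\right) \left(- \frac{1}{34918}\right) = \left(\left(-154\right)^{2} - 43259\right) \left(- \frac{1}{34918}\right) = \left(23716 - 43259\right) \left(- \frac{1}{34918}\right) = \left(-19543\right) \left(- \frac{1}{34918}\right) = \frac{19543}{34918}$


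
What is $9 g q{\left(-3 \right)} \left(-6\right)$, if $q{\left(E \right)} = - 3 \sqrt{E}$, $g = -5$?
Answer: $- 810 i \sqrt{3} \approx - 1403.0 i$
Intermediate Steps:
$9 g q{\left(-3 \right)} \left(-6\right) = 9 - 5 \left(- 3 \sqrt{-3}\right) \left(-6\right) = 9 - 5 \left(- 3 i \sqrt{3}\right) \left(-6\right) = 9 \cdot 15 i \sqrt{3} \left(-6\right) = 9 \left(- 90 i \sqrt{3}\right) = - 810 i \sqrt{3}$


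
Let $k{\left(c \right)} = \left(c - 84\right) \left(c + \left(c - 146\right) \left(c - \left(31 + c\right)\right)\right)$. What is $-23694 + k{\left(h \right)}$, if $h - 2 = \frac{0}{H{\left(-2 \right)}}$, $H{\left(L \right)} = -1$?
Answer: $-389906$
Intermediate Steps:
$h = 2$ ($h = 2 + \frac{0}{-1} = 2 + 0 \left(-1\right) = 2 + 0 = 2$)
$k{\left(c \right)} = \left(-84 + c\right) \left(4526 - 30 c\right)$ ($k{\left(c \right)} = \left(-84 + c\right) \left(c + \left(-146 + c\right) \left(-31\right)\right) = \left(-84 + c\right) \left(c - \left(-4526 + 31 c\right)\right) = \left(-84 + c\right) \left(4526 - 30 c\right)$)
$-23694 + k{\left(h \right)} = -23694 - \left(366092 + 120\right) = -23694 - 366212 = -389906$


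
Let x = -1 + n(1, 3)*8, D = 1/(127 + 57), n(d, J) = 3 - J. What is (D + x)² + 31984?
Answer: 1082883793/33856 ≈ 31985.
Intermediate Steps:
D = 1/184 ≈ 0.0054348
x = -1 (x = -1 + (3 - 1*3)*8 = -1 + (3 - 3)*8 = -1 + 0*8 = -1 + 0 = -1)
(D + x)² + 31984 = (1/184 - 1)² + 31984 = (-183/184)² + 31984 = 33489/33856 + 31984 = 1082883793/33856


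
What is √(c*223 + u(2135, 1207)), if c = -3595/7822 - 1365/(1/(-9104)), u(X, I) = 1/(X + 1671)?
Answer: √153505151955120015322294/7442633 ≈ 52642.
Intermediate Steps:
u(X, I) = 1/(1671 + X)
c = 97203677525/7822 (c = -3595*1/7822 - 1365/(-1/9104) = -3595/7822 - 1365*(-9104) = -3595/7822 + 12426960 = 97203677525/7822 ≈ 1.2427e+7)
√(c*223 + u(2135, 1207)) = √((97203677525/7822)*223 + 1/(1671 + 2135)) = √(21676420088075/7822 + 1/3806) = √(20625113713805318/7442633) = √153505151955120015322294/7442633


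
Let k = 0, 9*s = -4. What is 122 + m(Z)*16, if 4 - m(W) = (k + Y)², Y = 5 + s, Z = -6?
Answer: -11830/81 ≈ -146.05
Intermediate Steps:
s = -4/9 (s = (⅑)*(-4) = -4/9 ≈ -0.44444)
Y = 41/9 (Y = 5 - 4/9 = 41/9 ≈ 4.5556)
m(W) = -1357/81 (m(W) = 4 - (0 + 41/9)² = 4 - (41/9)² = 4 - 1*1681/81 = 4 - 1681/81 = -1357/81)
122 + m(Z)*16 = 122 - 1357/81*16 = 122 - 21712/81 = -11830/81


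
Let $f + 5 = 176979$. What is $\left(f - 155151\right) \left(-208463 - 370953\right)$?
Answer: $-12644595368$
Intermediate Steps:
$f = 176974$ ($f = -5 + 176979 = 176974$)
$\left(f - 155151\right) \left(-208463 - 370953\right) = \left(176974 - 155151\right) \left(-208463 - 370953\right) = 21823 \left(-579416\right) = -12644595368$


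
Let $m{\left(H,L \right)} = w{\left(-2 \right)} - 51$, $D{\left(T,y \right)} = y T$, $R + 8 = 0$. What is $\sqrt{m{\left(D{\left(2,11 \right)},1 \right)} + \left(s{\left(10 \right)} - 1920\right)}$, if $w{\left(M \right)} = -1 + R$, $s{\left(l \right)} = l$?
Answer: $i \sqrt{1970} \approx 44.385 i$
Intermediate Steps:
$R = -8$ ($R = -8 + 0 = -8$)
$D{\left(T,y \right)} = T y$
$w{\left(M \right)} = -9$ ($w{\left(M \right)} = -1 - 8 = -9$)
$m{\left(H,L \right)} = -60$ ($m{\left(H,L \right)} = -9 - 51 = -60$)
$\sqrt{m{\left(D{\left(2,11 \right)},1 \right)} + \left(s{\left(10 \right)} - 1920\right)} = \sqrt{-60 + \left(10 - 1920\right)} = \sqrt{-60 - 1910} = \sqrt{-1970} = i \sqrt{1970}$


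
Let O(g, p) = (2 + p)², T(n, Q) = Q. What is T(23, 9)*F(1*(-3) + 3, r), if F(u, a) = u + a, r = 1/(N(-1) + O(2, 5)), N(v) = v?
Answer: 3/16 ≈ 0.18750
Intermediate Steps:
r = 1/48 (r = 1/(-1 + (2 + 5)²) = 1/(-1 + 7²) = 1/(-1 + 49) = 1/48 ≈ 0.020833)
F(u, a) = a + u
T(23, 9)*F(1*(-3) + 3, r) = 9*(1/48 + (1*(-3) + 3)) = 9*(1/48 + (-3 + 3)) = 9*(1/48 + 0) = 9*(1/48) = 3/16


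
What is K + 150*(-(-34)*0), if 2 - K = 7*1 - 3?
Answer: -2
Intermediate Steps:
K = -2 (K = 2 - (7*1 - 3) = 2 - (7 - 3) = 2 - 1*4 = 2 - 4 = -2)
K + 150*(-(-34)*0) = -2 + 150*(-(-34)*0) = -2 + 150*(-17*0) = -2 + 150*0 = -2 + 0 = -2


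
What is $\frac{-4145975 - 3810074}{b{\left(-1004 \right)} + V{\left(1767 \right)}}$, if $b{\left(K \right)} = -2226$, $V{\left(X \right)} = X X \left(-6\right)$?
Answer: $\frac{7956049}{18735960} \approx 0.42464$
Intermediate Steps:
$V{\left(X \right)} = - 6 X^{2}$ ($V{\left(X \right)} = X^{2} \left(-6\right) = - 6 X^{2}$)
$\frac{-4145975 - 3810074}{b{\left(-1004 \right)} + V{\left(1767 \right)}} = \frac{-4145975 - 3810074}{-2226 - 6 \cdot 1767^{2}} = - \frac{7956049}{-2226 - 18733734} = - \frac{7956049}{-18735960} = \left(-7956049\right) \left(- \frac{1}{18735960}\right) = \frac{7956049}{18735960}$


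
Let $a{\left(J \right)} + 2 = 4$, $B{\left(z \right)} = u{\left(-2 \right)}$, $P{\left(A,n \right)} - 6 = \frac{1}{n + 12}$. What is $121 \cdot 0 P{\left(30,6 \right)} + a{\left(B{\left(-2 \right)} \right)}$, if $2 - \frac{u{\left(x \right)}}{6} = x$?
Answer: $2$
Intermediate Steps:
$P{\left(A,n \right)} = 6 + \frac{1}{12 + n}$ ($P{\left(A,n \right)} = 6 + \frac{1}{n + 12} = 6 + \frac{1}{12 + n}$)
$u{\left(x \right)} = 12 - 6 x$
$B{\left(z \right)} = 24$ ($B{\left(z \right)} = 12 - -12 = 12 + 12 = 24$)
$a{\left(J \right)} = 2$ ($a{\left(J \right)} = -2 + 4 = 2$)
$121 \cdot 0 P{\left(30,6 \right)} + a{\left(B{\left(-2 \right)} \right)} = 121 \cdot 0 \frac{73 + 6 \cdot 6}{12 + 6} + 2 = 0 \frac{73 + 36}{18} + 2 = 0 \cdot \frac{1}{18} \cdot 109 + 2 = 0 \cdot \frac{109}{18} + 2 = 0 + 2 = 2$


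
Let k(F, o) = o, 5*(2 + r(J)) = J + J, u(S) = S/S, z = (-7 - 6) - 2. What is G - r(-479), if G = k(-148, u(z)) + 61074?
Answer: 306343/5 ≈ 61269.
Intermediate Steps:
z = -15 (z = -13 - 2 = -15)
u(S) = 1
r(J) = -2 + 2*J/5 (r(J) = -2 + (J + J)/5 = -2 + (2*J)/5 = -2 + 2*J/5)
G = 61075 (G = 1 + 61074 = 61075)
G - r(-479) = 61075 - (-2 + (⅖)*(-479)) = 61075 - (-2 - 958/5) = 61075 - 1*(-968/5) = 61075 + 968/5 = 306343/5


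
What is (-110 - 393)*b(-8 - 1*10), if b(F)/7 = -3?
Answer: 10563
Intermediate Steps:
b(F) = -21 (b(F) = 7*(-3) = -21)
(-110 - 393)*b(-8 - 1*10) = (-110 - 393)*(-21) = -503*(-21) = 10563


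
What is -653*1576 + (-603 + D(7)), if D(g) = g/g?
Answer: -1029730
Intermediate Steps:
D(g) = 1
-653*1576 + (-603 + D(7)) = -653*1576 + (-603 + 1) = -1029128 - 602 = -1029730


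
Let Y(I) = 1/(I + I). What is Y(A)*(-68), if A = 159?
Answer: -34/159 ≈ -0.21384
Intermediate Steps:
Y(I) = 1/(2*I)
Y(A)*(-68) = ((½)/159)*(-68) = ((½)*(1/159))*(-68) = (1/318)*(-68) = -34/159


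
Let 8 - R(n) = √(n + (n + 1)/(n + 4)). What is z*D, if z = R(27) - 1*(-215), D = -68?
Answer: -15164 + 68*√26815/31 ≈ -14805.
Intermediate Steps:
R(n) = 8 - √(n + (1 + n)/(4 + n)) (R(n) = 8 - √(n + (n + 1)/(n + 4)) = 8 - √(n + (1 + n)/(4 + n)))
z = 223 - √26815/31 (z = (8 - √((1 + 27 + 27*(4 + 27))/(4 + 27))) - 1*(-215) = (8 - √((1 + 27 + 27*31)/31)) + 215 = (8 - √((1 + 27 + 837)/31)) + 215 = (8 - √((1/31)*865)) + 215 = (8 - √(865/31)) + 215 = (8 - √26815/31) + 215 = 223 - √26815/31 ≈ 217.72)
z*D = (223 - √26815/31)*(-68) = -15164 + 68*√26815/31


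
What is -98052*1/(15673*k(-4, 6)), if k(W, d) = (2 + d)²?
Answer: -24513/250768 ≈ -0.097752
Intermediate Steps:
-98052*1/(15673*k(-4, 6)) = -98052*1/(15673*(2 + 6)²) = -98052/(8²*15673) = -98052/(64*15673) = -98052/1003072 = -98052*1/1003072 = -24513/250768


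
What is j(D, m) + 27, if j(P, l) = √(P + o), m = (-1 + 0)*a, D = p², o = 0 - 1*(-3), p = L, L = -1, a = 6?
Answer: 29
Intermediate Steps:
p = -1
o = 3 (o = 0 + 3 = 3)
D = 1 (D = (-1)² = 1)
m = -6 (m = (-1 + 0)*6 = -1*6 = -6)
j(P, l) = √(3 + P) (j(P, l) = √(P + 3) = √(3 + P))
j(D, m) + 27 = √(3 + 1) + 27 = √4 + 27 = 2 + 27 = 29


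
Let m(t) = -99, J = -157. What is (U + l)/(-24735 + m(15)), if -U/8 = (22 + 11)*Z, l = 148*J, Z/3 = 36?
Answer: 25874/12417 ≈ 2.0838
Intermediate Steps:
Z = 108 (Z = 3*36 = 108)
l = -23236 (l = 148*(-157) = -23236)
U = -28512 (U = -8*(22 + 11)*108 = -264*108 = -8*3564 = -28512)
(U + l)/(-24735 + m(15)) = (-28512 - 23236)/(-24735 - 99) = -51748/(-24834) = -51748*(-1/24834) = 25874/12417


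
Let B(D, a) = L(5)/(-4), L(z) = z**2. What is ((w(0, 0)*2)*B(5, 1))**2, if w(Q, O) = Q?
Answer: 0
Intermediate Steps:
B(D, a) = -25/4 (B(D, a) = 5**2/(-4) = 25*(-1/4) = -25/4)
((w(0, 0)*2)*B(5, 1))**2 = ((0*2)*(-25/4))**2 = (0*(-25/4))**2 = 0**2 = 0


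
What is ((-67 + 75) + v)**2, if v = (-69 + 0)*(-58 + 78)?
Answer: 1882384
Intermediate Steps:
v = -1380 (v = -69*20 = -1380)
((-67 + 75) + v)**2 = ((-67 + 75) - 1380)**2 = (8 - 1380)**2 = (-1372)**2 = 1882384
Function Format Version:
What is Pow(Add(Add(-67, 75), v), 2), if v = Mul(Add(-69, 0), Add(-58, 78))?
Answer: 1882384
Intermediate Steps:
v = -1380 (v = Mul(-69, 20) = -1380)
Pow(Add(Add(-67, 75), v), 2) = Pow(Add(Add(-67, 75), -1380), 2) = Pow(Add(8, -1380), 2) = Pow(-1372, 2) = 1882384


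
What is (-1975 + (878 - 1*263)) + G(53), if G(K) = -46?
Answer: -1406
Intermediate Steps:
(-1975 + (878 - 1*263)) + G(53) = (-1975 + (878 - 1*263)) - 46 = (-1975 + (878 - 263)) - 46 = (-1975 + 615) - 46 = -1360 - 46 = -1406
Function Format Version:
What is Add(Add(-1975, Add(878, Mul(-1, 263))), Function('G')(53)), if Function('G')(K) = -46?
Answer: -1406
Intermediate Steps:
Add(Add(-1975, Add(878, Mul(-1, 263))), Function('G')(53)) = Add(Add(-1975, Add(878, Mul(-1, 263))), -46) = Add(Add(-1975, Add(878, -263)), -46) = Add(Add(-1975, 615), -46) = Add(-1360, -46) = -1406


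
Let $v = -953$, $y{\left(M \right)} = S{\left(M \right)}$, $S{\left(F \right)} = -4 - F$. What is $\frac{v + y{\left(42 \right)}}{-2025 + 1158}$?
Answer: $\frac{333}{289} \approx 1.1522$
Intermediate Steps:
$y{\left(M \right)} = -4 - M$
$\frac{v + y{\left(42 \right)}}{-2025 + 1158} = \frac{-953 - 46}{-2025 + 1158} = \frac{-953 - 46}{-867} = \left(-953 - 46\right) \left(- \frac{1}{867}\right) = \left(-999\right) \left(- \frac{1}{867}\right) = \frac{333}{289}$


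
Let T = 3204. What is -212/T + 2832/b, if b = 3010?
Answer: 1054451/1205505 ≈ 0.87470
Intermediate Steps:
-212/T + 2832/b = -212/3204 + 2832/3010 = -212*1/3204 + 2832*(1/3010) = -53/801 + 1416/1505 = 1054451/1205505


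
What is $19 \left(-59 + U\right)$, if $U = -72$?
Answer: $-2489$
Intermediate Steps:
$19 \left(-59 + U\right) = 19 \left(-59 - 72\right) = 19 \left(-131\right) = -2489$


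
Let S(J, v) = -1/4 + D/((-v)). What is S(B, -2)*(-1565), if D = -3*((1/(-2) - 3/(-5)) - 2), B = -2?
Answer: -4069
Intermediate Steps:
D = 57/10 (D = -3*((1*(-½) - 3*(-⅕)) - 2) = -3*((-½ + ⅗) - 2) = -3*(⅒ - 2) = -3*(-19/10) = 57/10 ≈ 5.7000)
S(J, v) = -¼ - 57/(10*v) (S(J, v) = -1/4 + 57/(10*((-v))) = -1*¼ + 57*(-1/v)/10 = -¼ - 57/(10*v))
S(B, -2)*(-1565) = ((1/20)*(-114 - 5*(-2))/(-2))*(-1565) = ((1/20)*(-½)*(-114 + 10))*(-1565) = ((1/20)*(-½)*(-104))*(-1565) = (13/5)*(-1565) = -4069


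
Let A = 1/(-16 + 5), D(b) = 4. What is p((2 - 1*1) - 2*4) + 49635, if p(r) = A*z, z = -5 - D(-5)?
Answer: 545994/11 ≈ 49636.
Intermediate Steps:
z = -9 (z = -5 - 1*4 = -5 - 4 = -9)
A = -1/11 (A = 1/(-11) = -1/11 ≈ -0.090909)
p(r) = 9/11 (p(r) = -1/11*(-9) = 9/11)
p((2 - 1*1) - 2*4) + 49635 = 9/11 + 49635 = 545994/11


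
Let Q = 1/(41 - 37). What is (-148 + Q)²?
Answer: 349281/16 ≈ 21830.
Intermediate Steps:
Q = ¼ (Q = 1/4 = ¼ ≈ 0.25000)
(-148 + Q)² = (-148 + ¼)² = (-591/4)² = 349281/16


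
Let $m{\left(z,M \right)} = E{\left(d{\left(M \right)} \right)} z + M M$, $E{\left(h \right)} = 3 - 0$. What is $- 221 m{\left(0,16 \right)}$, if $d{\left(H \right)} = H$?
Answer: $-56576$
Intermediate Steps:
$E{\left(h \right)} = 3$ ($E{\left(h \right)} = 3 + 0 = 3$)
$m{\left(z,M \right)} = M^{2} + 3 z$ ($m{\left(z,M \right)} = 3 z + M M = 3 z + M^{2} = M^{2} + 3 z$)
$- 221 m{\left(0,16 \right)} = - 221 \left(16^{2} + 3 \cdot 0\right) = - 221 \left(256 + 0\right) = \left(-221\right) 256 = -56576$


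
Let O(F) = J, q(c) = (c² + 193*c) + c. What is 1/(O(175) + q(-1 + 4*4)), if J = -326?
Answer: 1/2809 ≈ 0.00035600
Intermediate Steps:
q(c) = c² + 194*c
O(F) = -326
1/(O(175) + q(-1 + 4*4)) = 1/(-326 + (-1 + 4*4)*(194 + (-1 + 4*4))) = 1/(-326 + (-1 + 16)*(194 + (-1 + 16))) = 1/(-326 + 15*(194 + 15)) = 1/(-326 + 15*209) = 1/(-326 + 3135) = 1/2809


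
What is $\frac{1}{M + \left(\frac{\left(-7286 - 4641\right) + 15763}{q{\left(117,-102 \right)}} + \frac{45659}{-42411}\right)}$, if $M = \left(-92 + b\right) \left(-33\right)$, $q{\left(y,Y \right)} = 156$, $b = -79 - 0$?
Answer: $\frac{183781}{1041397455} \approx 0.00017648$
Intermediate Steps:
$b = -79$ ($b = -79 + 0 = -79$)
$M = 5643$ ($M = \left(-92 - 79\right) \left(-33\right) = \left(-171\right) \left(-33\right) = 5643$)
$\frac{1}{M + \left(\frac{\left(-7286 - 4641\right) + 15763}{q{\left(117,-102 \right)}} + \frac{45659}{-42411}\right)} = \frac{1}{5643 + \left(\frac{\left(-7286 - 4641\right) + 15763}{156} + \frac{45659}{-42411}\right)} = \frac{1}{5643 + \left(\left(-11927 + 15763\right) \frac{1}{156} + 45659 \left(- \frac{1}{42411}\right)\right)} = \frac{1}{5643 + \left(3836 \cdot \frac{1}{156} - \frac{45659}{42411}\right)} = \frac{1}{5643 + \left(\frac{959}{39} - \frac{45659}{42411}\right)} = \frac{1}{5643 + \frac{4321272}{183781}} = \frac{1}{\frac{1041397455}{183781}} = \frac{183781}{1041397455}$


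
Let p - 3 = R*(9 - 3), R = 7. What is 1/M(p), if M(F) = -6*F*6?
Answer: -1/1620 ≈ -0.00061728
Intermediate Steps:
p = 45 (p = 3 + 7*(9 - 3) = 3 + 7*6 = 3 + 42 = 45)
M(F) = -36*F
1/M(p) = 1/(-36*45) = 1/(-1620) = -1/1620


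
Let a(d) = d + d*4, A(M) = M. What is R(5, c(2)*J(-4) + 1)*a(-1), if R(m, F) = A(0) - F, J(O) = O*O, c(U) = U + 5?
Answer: 565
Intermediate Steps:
c(U) = 5 + U
J(O) = O**2
a(d) = 5*d (a(d) = d + 4*d = 5*d)
R(m, F) = -F (R(m, F) = 0 - F = -F)
R(5, c(2)*J(-4) + 1)*a(-1) = (-((5 + 2)*(-4)**2 + 1))*(5*(-1)) = -(7*16 + 1)*(-5) = -(112 + 1)*(-5) = -1*113*(-5) = -113*(-5) = 565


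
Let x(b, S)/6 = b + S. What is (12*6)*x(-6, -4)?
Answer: -4320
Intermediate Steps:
x(b, S) = 6*S + 6*b (x(b, S) = 6*(b + S) = 6*(S + b) = 6*S + 6*b)
(12*6)*x(-6, -4) = (12*6)*(6*(-4) + 6*(-6)) = 72*(-24 - 36) = 72*(-60) = -4320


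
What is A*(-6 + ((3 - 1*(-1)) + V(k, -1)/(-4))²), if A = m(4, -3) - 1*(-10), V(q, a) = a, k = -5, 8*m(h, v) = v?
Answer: 14861/128 ≈ 116.10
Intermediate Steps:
m(h, v) = v/8
A = 77/8 (A = (⅛)*(-3) - 1*(-10) = -3/8 + 10 = 77/8 ≈ 9.6250)
A*(-6 + ((3 - 1*(-1)) + V(k, -1)/(-4))²) = 77*(-6 + ((3 - 1*(-1)) - 1/(-4))²)/8 = 77*(-6 + ((3 + 1) - 1*(-¼))²)/8 = 77*(-6 + (4 + ¼)²)/8 = 77*(-6 + (17/4)²)/8 = 77*(-6 + 289/16)/8 = (77/8)*(193/16) = 14861/128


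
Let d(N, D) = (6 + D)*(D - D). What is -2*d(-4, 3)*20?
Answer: 0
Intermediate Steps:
d(N, D) = 0 (d(N, D) = (6 + D)*0 = 0)
-2*d(-4, 3)*20 = -2*0*20 = 0*20 = 0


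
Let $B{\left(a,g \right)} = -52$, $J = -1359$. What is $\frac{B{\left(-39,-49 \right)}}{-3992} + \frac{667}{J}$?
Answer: $- \frac{647999}{1356282} \approx -0.47778$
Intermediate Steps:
$\frac{B{\left(-39,-49 \right)}}{-3992} + \frac{667}{J} = - \frac{52}{-3992} + \frac{667}{-1359} = \left(-52\right) \left(- \frac{1}{3992}\right) + 667 \left(- \frac{1}{1359}\right) = \frac{13}{998} - \frac{667}{1359} = - \frac{647999}{1356282}$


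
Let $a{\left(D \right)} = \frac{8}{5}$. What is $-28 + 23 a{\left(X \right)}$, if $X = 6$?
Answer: $\frac{44}{5} \approx 8.8$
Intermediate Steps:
$a{\left(D \right)} = \frac{8}{5}$ ($a{\left(D \right)} = 8 \cdot \frac{1}{5} = \frac{8}{5}$)
$-28 + 23 a{\left(X \right)} = -28 + 23 \cdot \frac{8}{5} = -28 + \frac{184}{5} = \frac{44}{5}$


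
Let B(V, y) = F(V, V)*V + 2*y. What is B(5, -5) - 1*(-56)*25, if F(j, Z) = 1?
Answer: 1395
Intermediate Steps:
B(V, y) = V + 2*y (B(V, y) = 1*V + 2*y = V + 2*y)
B(5, -5) - 1*(-56)*25 = (5 + 2*(-5)) - 1*(-56)*25 = (5 - 10) + 56*25 = -5 + 1400 = 1395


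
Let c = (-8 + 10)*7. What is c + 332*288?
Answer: 95630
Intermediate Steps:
c = 14 (c = 2*7 = 14)
c + 332*288 = 14 + 332*288 = 14 + 95616 = 95630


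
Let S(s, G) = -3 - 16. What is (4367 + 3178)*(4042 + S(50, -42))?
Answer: 30353535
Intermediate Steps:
S(s, G) = -19
(4367 + 3178)*(4042 + S(50, -42)) = (4367 + 3178)*(4042 - 19) = 7545*4023 = 30353535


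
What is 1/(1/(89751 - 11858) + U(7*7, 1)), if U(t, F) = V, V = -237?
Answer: -77893/18460640 ≈ -0.0042194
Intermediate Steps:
U(t, F) = -237
1/(1/(89751 - 11858) + U(7*7, 1)) = 1/(1/(89751 - 11858) - 237) = 1/(1/77893 - 237) = 1/(-18460640/77893) = -77893/18460640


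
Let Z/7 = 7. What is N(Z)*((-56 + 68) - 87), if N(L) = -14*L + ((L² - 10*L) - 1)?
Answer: -91800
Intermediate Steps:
Z = 49 (Z = 7*7 = 49)
N(L) = -1 + L² - 24*L (N(L) = -14*L + (-1 + L² - 10*L) = -1 + L² - 24*L)
N(Z)*((-56 + 68) - 87) = (-1 + 49² - 24*49)*((-56 + 68) - 87) = (-1 + 2401 - 1176)*(12 - 87) = 1224*(-75) = -91800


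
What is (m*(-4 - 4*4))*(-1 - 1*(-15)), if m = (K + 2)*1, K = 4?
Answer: -1680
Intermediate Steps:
m = 6 (m = (4 + 2)*1 = 6*1 = 6)
(m*(-4 - 4*4))*(-1 - 1*(-15)) = (6*(-4 - 4*4))*(-1 - 1*(-15)) = (6*(-4 - 16))*(-1 + 15) = (6*(-20))*14 = -120*14 = -1680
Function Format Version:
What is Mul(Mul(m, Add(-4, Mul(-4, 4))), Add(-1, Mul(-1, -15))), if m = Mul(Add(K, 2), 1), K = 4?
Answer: -1680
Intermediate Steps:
m = 6 (m = Mul(Add(4, 2), 1) = Mul(6, 1) = 6)
Mul(Mul(m, Add(-4, Mul(-4, 4))), Add(-1, Mul(-1, -15))) = Mul(Mul(6, Add(-4, Mul(-4, 4))), Add(-1, Mul(-1, -15))) = Mul(Mul(6, Add(-4, -16)), Add(-1, 15)) = Mul(Mul(6, -20), 14) = Mul(-120, 14) = -1680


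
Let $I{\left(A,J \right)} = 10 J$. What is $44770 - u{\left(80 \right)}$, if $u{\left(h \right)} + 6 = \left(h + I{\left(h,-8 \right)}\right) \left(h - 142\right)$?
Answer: $44776$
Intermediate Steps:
$u{\left(h \right)} = -6 + \left(-142 + h\right) \left(-80 + h\right)$ ($u{\left(h \right)} = -6 + \left(h + 10 \left(-8\right)\right) \left(h - 142\right) = -6 + \left(h - 80\right) \left(-142 + h\right) = -6 + \left(-80 + h\right) \left(-142 + h\right) = -6 + \left(-142 + h\right) \left(-80 + h\right)$)
$44770 - u{\left(80 \right)} = 44770 - \left(11354 + 80^{2} - 17760\right) = 44770 - \left(11354 + 6400 - 17760\right) = 44770 - -6 = 44770 + 6 = 44776$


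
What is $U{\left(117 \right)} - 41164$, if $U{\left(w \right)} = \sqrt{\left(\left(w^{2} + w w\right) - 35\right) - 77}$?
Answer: $-41164 + \sqrt{27266} \approx -40999.0$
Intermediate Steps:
$U{\left(w \right)} = \sqrt{-112 + 2 w^{2}}$ ($U{\left(w \right)} = \sqrt{\left(\left(w^{2} + w^{2}\right) - 35\right) - 77} = \sqrt{\left(2 w^{2} - 35\right) - 77} = \sqrt{\left(-35 + 2 w^{2}\right) - 77} = \sqrt{-112 + 2 w^{2}}$)
$U{\left(117 \right)} - 41164 = \sqrt{-112 + 2 \cdot 117^{2}} - 41164 = \sqrt{-112 + 2 \cdot 13689} - 41164 = \sqrt{-112 + 27378} - 41164 = \sqrt{27266} - 41164 = -41164 + \sqrt{27266}$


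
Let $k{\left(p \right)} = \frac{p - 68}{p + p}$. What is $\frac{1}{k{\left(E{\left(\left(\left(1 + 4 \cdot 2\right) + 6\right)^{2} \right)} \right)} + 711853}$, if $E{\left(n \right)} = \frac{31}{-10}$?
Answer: $\frac{62}{44135597} \approx 1.4048 \cdot 10^{-6}$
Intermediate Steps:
$E{\left(n \right)} = - \frac{31}{10}$ ($E{\left(n \right)} = 31 \left(- \frac{1}{10}\right) = - \frac{31}{10}$)
$k{\left(p \right)} = \frac{-68 + p}{2 p}$
$\frac{1}{k{\left(E{\left(\left(\left(1 + 4 \cdot 2\right) + 6\right)^{2} \right)} \right)} + 711853} = \frac{1}{\frac{-68 - \frac{31}{10}}{2 \left(- \frac{31}{10}\right)} + 711853} = \frac{1}{\frac{1}{2} \left(- \frac{10}{31}\right) \left(- \frac{711}{10}\right) + 711853} = \frac{1}{\frac{711}{62} + 711853} = \frac{1}{\frac{44135597}{62}} = \frac{62}{44135597}$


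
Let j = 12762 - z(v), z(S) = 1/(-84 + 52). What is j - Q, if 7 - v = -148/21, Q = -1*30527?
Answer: 1385249/32 ≈ 43289.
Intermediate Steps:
Q = -30527
v = 295/21 (v = 7 - (-148)/21 = 7 - 1*(-148/21) = 7 + 148/21 = 295/21 ≈ 14.048)
z(S) = -1/32 (z(S) = 1/(-32) = -1/32)
j = 408385/32 (j = 12762 - 1*(-1/32) = 12762 + 1/32 = 408385/32 ≈ 12762.)
j - Q = 408385/32 - 1*(-30527) = 408385/32 + 30527 = 1385249/32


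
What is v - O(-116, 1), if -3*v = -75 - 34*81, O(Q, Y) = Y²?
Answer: 942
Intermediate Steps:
v = 943 (v = -(-75 - 34*81)/3 = -(-75 - 2754)/3 = -⅓*(-2829) = 943)
v - O(-116, 1) = 943 - 1*1² = 943 - 1*1 = 943 - 1 = 942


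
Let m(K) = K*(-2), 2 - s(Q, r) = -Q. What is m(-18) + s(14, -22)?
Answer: 52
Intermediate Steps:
s(Q, r) = 2 + Q (s(Q, r) = 2 - (-1)*Q = 2 + Q)
m(K) = -2*K
m(-18) + s(14, -22) = -2*(-18) + (2 + 14) = 36 + 16 = 52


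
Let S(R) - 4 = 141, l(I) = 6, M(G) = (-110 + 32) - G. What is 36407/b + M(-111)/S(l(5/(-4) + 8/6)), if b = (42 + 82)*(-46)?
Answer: -5090783/827080 ≈ -6.1551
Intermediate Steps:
M(G) = -78 - G
S(R) = 145 (S(R) = 4 + 141 = 145)
b = -5704 (b = 124*(-46) = -5704)
36407/b + M(-111)/S(l(5/(-4) + 8/6)) = 36407/(-5704) + (-78 - 1*(-111))/145 = 36407*(-1/5704) + (-78 + 111)*(1/145) = -36407/5704 + 33*(1/145) = -36407/5704 + 33/145 = -5090783/827080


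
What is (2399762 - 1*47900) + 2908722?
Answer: 5260584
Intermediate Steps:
(2399762 - 1*47900) + 2908722 = (2399762 - 47900) + 2908722 = 2351862 + 2908722 = 5260584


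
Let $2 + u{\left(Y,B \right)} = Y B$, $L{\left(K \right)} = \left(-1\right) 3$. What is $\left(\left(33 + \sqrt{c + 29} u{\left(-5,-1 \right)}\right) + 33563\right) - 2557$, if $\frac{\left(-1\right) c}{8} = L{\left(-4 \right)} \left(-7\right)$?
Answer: $31039 + 3 i \sqrt{139} \approx 31039.0 + 35.37 i$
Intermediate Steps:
$L{\left(K \right)} = -3$
$u{\left(Y,B \right)} = -2 + B Y$ ($u{\left(Y,B \right)} = -2 + Y B = -2 + B Y$)
$c = -168$ ($c = - 8 \left(\left(-3\right) \left(-7\right)\right) = \left(-8\right) 21 = -168$)
$\left(\left(33 + \sqrt{c + 29} u{\left(-5,-1 \right)}\right) + 33563\right) - 2557 = \left(\left(33 + \sqrt{-168 + 29} \left(-2 - -5\right)\right) + 33563\right) - 2557 = \left(\left(33 + \sqrt{-139} \left(-2 + 5\right)\right) + 33563\right) - 2557 = \left(\left(33 + i \sqrt{139} \cdot 3\right) + 33563\right) - 2557 = \left(\left(33 + 3 i \sqrt{139}\right) + 33563\right) - 2557 = \left(33596 + 3 i \sqrt{139}\right) - 2557 = 31039 + 3 i \sqrt{139}$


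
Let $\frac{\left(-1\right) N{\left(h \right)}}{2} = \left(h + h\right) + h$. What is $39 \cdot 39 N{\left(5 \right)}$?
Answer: $-45630$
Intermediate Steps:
$N{\left(h \right)} = - 6 h$ ($N{\left(h \right)} = - 2 \left(\left(h + h\right) + h\right) = - 2 \left(2 h + h\right) = - 2 \cdot 3 h = - 6 h$)
$39 \cdot 39 N{\left(5 \right)} = 39 \cdot 39 \left(\left(-6\right) 5\right) = 1521 \left(-30\right) = -45630$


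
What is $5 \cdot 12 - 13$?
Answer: $47$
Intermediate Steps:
$5 \cdot 12 - 13 = 60 - 13 = 47$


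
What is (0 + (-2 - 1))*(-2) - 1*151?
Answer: -145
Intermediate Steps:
(0 + (-2 - 1))*(-2) - 1*151 = (0 - 3)*(-2) - 151 = -3*(-2) - 151 = 6 - 151 = -145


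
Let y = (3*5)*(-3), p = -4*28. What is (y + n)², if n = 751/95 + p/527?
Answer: 3488632012944/2506504225 ≈ 1391.8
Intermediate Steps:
p = -112
y = -45 (y = 15*(-3) = -45)
n = 385137/50065 (n = 751/95 - 112/527 = 385137/50065 ≈ 7.6927)
(y + n)² = (-45 + 385137/50065)² = (-1867788/50065)² = 3488632012944/2506504225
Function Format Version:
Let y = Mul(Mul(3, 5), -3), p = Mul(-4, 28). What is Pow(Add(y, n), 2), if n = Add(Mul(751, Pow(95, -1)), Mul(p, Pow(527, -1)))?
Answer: Rational(3488632012944, 2506504225) ≈ 1391.8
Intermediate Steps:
p = -112
y = -45 (y = Mul(15, -3) = -45)
n = Rational(385137, 50065) (n = Add(Mul(751, Pow(95, -1)), Mul(-112, Pow(527, -1))) = Add(Mul(751, Rational(1, 95)), Mul(-112, Rational(1, 527))) = Add(Rational(751, 95), Rational(-112, 527)) = Rational(385137, 50065) ≈ 7.6927)
Pow(Add(y, n), 2) = Pow(Add(-45, Rational(385137, 50065)), 2) = Pow(Rational(-1867788, 50065), 2) = Rational(3488632012944, 2506504225)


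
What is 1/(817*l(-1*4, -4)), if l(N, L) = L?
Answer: -1/3268 ≈ -0.00030600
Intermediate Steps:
1/(817*l(-1*4, -4)) = 1/(817*(-4)) = 1/(-3268) = -1/3268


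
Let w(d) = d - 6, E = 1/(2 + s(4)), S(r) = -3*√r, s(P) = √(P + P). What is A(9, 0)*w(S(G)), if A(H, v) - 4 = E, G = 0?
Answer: -21 - 3*√2 ≈ -25.243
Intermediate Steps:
s(P) = √2*√P (s(P) = √(2*P) = √2*√P)
E = 1/(2 + 2*√2) (E = 1/(2 + √2*√4) = 1/(2 + √2*2) = 1/(2 + 2*√2) ≈ 0.20711)
A(H, v) = 7/2 + √2/2 (A(H, v) = 4 + (-½ + √2/2) = 7/2 + √2/2)
w(d) = -6 + d
A(9, 0)*w(S(G)) = (7/2 + √2/2)*(-6 - 3*√0) = (7/2 + √2/2)*(-6 - 3*0) = (7/2 + √2/2)*(-6 + 0) = (7/2 + √2/2)*(-6) = -21 - 3*√2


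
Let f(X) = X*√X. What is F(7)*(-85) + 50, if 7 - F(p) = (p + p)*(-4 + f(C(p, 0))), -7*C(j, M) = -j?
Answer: -4115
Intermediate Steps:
C(j, M) = j/7 (C(j, M) = -(-1)*j/7 = j/7)
f(X) = X^(3/2)
F(p) = 7 - 2*p*(-4 + √7*p^(3/2)/49) (F(p) = 7 - (p + p)*(-4 + (p/7)^(3/2)) = 7 - 2*p*(-4 + √7*p^(3/2)/49))
F(7)*(-85) + 50 = (7 + 8*7 - 2*√7*7^(5/2)/49)*(-85) + 50 = (7 + 56 - 2*√7*49*√7/49)*(-85) + 50 = (7 + 56 - 14)*(-85) + 50 = 49*(-85) + 50 = -4165 + 50 = -4115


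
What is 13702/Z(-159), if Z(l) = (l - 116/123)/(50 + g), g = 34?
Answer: -141569064/19673 ≈ -7196.1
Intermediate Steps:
Z(l) = -29/2583 + l/84 (Z(l) = (l - 116/123)/(50 + 34) = (l - 116*1/123)/84 = (l - 116/123)*(1/84) = (-116/123 + l)*(1/84) = -29/2583 + l/84)
13702/Z(-159) = 13702/(-29/2583 + (1/84)*(-159)) = 13702/(-29/2583 - 53/28) = 13702/(-19673/10332) = 13702*(-10332/19673) = -141569064/19673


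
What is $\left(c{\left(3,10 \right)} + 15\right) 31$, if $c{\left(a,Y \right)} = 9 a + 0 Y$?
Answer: $1302$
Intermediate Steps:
$c{\left(a,Y \right)} = 9 a$ ($c{\left(a,Y \right)} = 9 a + 0 = 9 a$)
$\left(c{\left(3,10 \right)} + 15\right) 31 = \left(9 \cdot 3 + 15\right) 31 = \left(27 + 15\right) 31 = 42 \cdot 31 = 1302$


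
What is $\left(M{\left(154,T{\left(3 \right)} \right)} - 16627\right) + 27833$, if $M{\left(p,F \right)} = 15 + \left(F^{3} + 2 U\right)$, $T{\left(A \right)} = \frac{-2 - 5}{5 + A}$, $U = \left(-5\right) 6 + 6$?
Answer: $\frac{5720233}{512} \approx 11172.0$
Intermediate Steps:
$U = -24$ ($U = -30 + 6 = -24$)
$T{\left(A \right)} = - \frac{7}{5 + A}$
$M{\left(p,F \right)} = -33 + F^{3}$ ($M{\left(p,F \right)} = 15 + \left(F^{3} + 2 \left(-24\right)\right) = 15 + \left(F^{3} - 48\right) = 15 + \left(-48 + F^{3}\right) = -33 + F^{3}$)
$\left(M{\left(154,T{\left(3 \right)} \right)} - 16627\right) + 27833 = \left(\left(-33 + \left(- \frac{7}{5 + 3}\right)^{3}\right) - 16627\right) + 27833 = \left(\left(-33 + \left(- \frac{7}{8}\right)^{3}\right) - 16627\right) + 27833 = \left(\left(-33 - \frac{343}{512}\right) - 16627\right) + 27833 = \left(- \frac{17239}{512} - 16627\right) + 27833 = - \frac{8530263}{512} + 27833 = \frac{5720233}{512}$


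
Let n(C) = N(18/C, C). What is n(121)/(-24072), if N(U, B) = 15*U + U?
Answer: -12/121363 ≈ -9.8877e-5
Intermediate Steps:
N(U, B) = 16*U
n(C) = 288/C (n(C) = 16*(18/C) = 288/C)
n(121)/(-24072) = (288/121)/(-24072) = (288*(1/121))*(-1/24072) = (288/121)*(-1/24072) = -12/121363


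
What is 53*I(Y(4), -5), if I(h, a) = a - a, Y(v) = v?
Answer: 0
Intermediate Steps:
I(h, a) = 0
53*I(Y(4), -5) = 53*0 = 0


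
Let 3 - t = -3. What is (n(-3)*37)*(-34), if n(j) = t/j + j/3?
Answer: 3774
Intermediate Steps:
t = 6 (t = 3 - 1*(-3) = 3 + 3 = 6)
n(j) = 6/j + j/3
(n(-3)*37)*(-34) = ((6/(-3) + (⅓)*(-3))*37)*(-34) = ((6*(-⅓) - 1)*37)*(-34) = ((-2 - 1)*37)*(-34) = -3*37*(-34) = -111*(-34) = 3774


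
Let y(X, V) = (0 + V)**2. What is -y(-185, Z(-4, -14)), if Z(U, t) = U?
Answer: -16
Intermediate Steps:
y(X, V) = V**2
-y(-185, Z(-4, -14)) = -1*(-4)**2 = -1*16 = -16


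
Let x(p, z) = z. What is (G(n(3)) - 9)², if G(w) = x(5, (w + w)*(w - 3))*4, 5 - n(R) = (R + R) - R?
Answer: 625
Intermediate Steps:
n(R) = 5 - R (n(R) = 5 - ((R + R) - R) = 5 - (2*R - R) = 5 - R)
G(w) = 8*w*(-3 + w) (G(w) = ((w + w)*(w - 3))*4 = ((2*w)*(-3 + w))*4 = (2*w*(-3 + w))*4 = 8*w*(-3 + w))
(G(n(3)) - 9)² = (8*(5 - 1*3)*(-3 + (5 - 1*3)) - 9)² = (8*(5 - 3)*(-3 + (5 - 3)) - 9)² = (8*2*(-3 + 2) - 9)² = (8*2*(-1) - 9)² = (-16 - 9)² = (-25)² = 625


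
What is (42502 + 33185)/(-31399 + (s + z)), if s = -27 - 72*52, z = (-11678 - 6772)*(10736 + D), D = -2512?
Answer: -75687/151767970 ≈ -0.00049870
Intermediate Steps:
z = -151732800 (z = (-11678 - 6772)*(10736 - 2512) = -18450*8224 = -151732800)
s = -3771 (s = -27 - 3744 = -3771)
(42502 + 33185)/(-31399 + (s + z)) = (42502 + 33185)/(-31399 + (-3771 - 151732800)) = 75687/(-31399 - 151736571) = 75687/(-151767970) = 75687*(-1/151767970) = -75687/151767970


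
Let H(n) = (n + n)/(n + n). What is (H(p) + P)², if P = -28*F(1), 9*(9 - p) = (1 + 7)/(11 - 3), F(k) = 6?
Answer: 27889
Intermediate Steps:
p = 80/9 (p = 9 - (1 + 7)/(9*(11 - 3)) = 9 - 8/(9*8) = 9 - ⅑*1 = 9 - ⅑ = 80/9 ≈ 8.8889)
H(n) = 1 (H(n) = (2*n)/((2*n)) = (2*n)*(1/(2*n)) = 1)
P = -168 (P = -28*6 = -168)
(H(p) + P)² = (1 - 168)² = (-167)² = 27889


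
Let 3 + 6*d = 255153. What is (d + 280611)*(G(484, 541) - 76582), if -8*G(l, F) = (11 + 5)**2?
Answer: -24756741504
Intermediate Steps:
d = 42525 (d = -1/2 + (1/6)*255153 = -1/2 + 85051/2 = 42525)
G(l, F) = -32 (G(l, F) = -(11 + 5)**2/8 = -1/8*16**2 = -1/8*256 = -32)
(d + 280611)*(G(484, 541) - 76582) = (42525 + 280611)*(-32 - 76582) = 323136*(-76614) = -24756741504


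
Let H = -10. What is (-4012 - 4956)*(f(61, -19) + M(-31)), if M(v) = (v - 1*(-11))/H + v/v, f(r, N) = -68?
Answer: 582920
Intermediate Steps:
M(v) = -⅒ - v/10 (M(v) = (v - 1*(-11))/(-10) + v/v = (v + 11)*(-⅒) + 1 = (11 + v)*(-⅒) + 1 = (-11/10 - v/10) + 1 = -⅒ - v/10)
(-4012 - 4956)*(f(61, -19) + M(-31)) = (-4012 - 4956)*(-68 + (-⅒ - ⅒*(-31))) = -8968*(-68 + (-⅒ + 31/10)) = -8968*(-68 + 3) = -8968*(-65) = 582920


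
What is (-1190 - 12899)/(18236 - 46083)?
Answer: 14089/27847 ≈ 0.50594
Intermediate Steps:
(-1190 - 12899)/(18236 - 46083) = -14089/(-27847) = -14089*(-1/27847) = 14089/27847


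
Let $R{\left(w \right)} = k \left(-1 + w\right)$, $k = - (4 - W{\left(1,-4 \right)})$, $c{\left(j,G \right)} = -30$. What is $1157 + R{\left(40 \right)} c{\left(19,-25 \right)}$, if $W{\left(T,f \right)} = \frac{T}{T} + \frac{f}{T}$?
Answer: $9347$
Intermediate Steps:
$W{\left(T,f \right)} = 1 + \frac{f}{T}$
$k = -7$ ($k = - (4 - \frac{1 - 4}{1}) = - (4 - 1 \left(-3\right)) = - (4 - -3) = - (4 + 3) = \left(-1\right) 7 = -7$)
$R{\left(w \right)} = 7 - 7 w$ ($R{\left(w \right)} = - 7 \left(-1 + w\right) = 7 - 7 w$)
$1157 + R{\left(40 \right)} c{\left(19,-25 \right)} = 1157 + \left(7 - 280\right) \left(-30\right) = 1157 - -8190 = 1157 + 8190 = 9347$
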